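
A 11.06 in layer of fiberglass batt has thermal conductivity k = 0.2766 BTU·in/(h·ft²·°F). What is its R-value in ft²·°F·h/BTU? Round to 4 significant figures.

R = L/k = 11.06/0.2766 = 39.986 ft²·°F·h/BTU

39.99 ft²·°F·h/BTU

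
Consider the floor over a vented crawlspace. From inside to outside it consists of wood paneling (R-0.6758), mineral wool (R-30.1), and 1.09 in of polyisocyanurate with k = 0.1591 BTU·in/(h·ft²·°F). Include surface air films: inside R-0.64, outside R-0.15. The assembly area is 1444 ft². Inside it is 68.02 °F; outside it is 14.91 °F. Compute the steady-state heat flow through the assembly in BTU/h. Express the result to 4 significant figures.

1.09/0.1591 = 6.851
R_total = 0.64 + 0.6758 + 30.1 + 6.851 + 0.15 = 38.417 ft²·°F·h/BTU
Q = A·ΔT/R = 1444 × (68.02 − 14.91) / 38.417 = 1996.3 BTU/h

1996 BTU/h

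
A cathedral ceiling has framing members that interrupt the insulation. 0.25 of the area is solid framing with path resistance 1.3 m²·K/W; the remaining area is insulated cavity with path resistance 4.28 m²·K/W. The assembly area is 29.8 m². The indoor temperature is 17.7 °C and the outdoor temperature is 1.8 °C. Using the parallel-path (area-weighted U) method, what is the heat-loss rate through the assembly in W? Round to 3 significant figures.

174 W

U_eff = 0.75/4.28 + 0.25/1.3 = 0.1752 + 0.1923 = 0.3675
R_eff = 1/U_eff = 2.721 m²·K/W
Q = 29.8 × (17.7 − 1.8) / 2.721 = 174.1 W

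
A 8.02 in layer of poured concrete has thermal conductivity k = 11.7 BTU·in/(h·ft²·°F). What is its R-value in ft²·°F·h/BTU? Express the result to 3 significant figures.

0.685 ft²·°F·h/BTU

R = L/k = 8.02/11.7 = 0.6855 ft²·°F·h/BTU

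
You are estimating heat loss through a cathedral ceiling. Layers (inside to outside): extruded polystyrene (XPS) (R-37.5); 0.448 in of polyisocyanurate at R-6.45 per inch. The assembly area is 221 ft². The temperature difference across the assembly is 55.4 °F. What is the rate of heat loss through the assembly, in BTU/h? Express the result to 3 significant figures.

303 BTU/h

0.448 × 6.45 = 2.89
R_total = 37.5 + 2.89 = 40.39 ft²·°F·h/BTU
Q = A·ΔT/R = 221 × 55.4 / 40.39 = 303.1 BTU/h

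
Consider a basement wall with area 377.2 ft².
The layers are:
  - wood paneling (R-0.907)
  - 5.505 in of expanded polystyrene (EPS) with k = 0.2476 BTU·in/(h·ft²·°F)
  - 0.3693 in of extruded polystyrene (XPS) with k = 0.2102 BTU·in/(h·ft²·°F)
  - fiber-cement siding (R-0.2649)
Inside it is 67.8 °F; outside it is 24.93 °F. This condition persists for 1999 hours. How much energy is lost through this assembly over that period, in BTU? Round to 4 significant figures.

5.505/0.2476 = 22.233
0.3693/0.2102 = 1.7569
R_total = 0.907 + 22.233 + 1.7569 + 0.2649 = 25.162 ft²·°F·h/BTU
Q = 377.2 × (67.8 − 24.93) / 25.162 = 642.65 BTU/h
E = 642.65 × 1999 = 1284700 BTU

1285000 BTU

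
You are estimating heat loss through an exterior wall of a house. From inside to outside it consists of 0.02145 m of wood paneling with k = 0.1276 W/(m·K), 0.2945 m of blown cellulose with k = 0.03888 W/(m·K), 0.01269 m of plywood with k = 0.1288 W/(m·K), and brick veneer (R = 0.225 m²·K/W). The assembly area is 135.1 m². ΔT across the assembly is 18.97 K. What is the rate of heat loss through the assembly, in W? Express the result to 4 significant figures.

317.7 W

0.02145/0.1276 = 0.1681
0.2945/0.03888 = 7.5746
0.01269/0.1288 = 0.098525
R_total = 0.1681 + 7.5746 + 0.098525 + 0.225 = 8.0662 m²·K/W
Q = A·ΔT/R = 135.1 × 18.97 / 8.0662 = 317.73 W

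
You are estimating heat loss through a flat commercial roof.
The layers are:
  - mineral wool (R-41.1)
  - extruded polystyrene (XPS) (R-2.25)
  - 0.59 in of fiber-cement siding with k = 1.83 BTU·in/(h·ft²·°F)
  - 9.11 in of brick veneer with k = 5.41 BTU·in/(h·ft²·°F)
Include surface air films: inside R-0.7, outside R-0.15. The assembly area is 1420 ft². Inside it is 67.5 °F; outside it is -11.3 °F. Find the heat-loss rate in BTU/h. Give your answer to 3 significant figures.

2420 BTU/h

0.59/1.83 = 0.3224
9.11/5.41 = 1.684
R_total = 0.7 + 41.1 + 2.25 + 0.3224 + 1.684 + 0.15 = 46.21 ft²·°F·h/BTU
Q = A·ΔT/R = 1420 × (67.5 − (-11.3)) / 46.21 = 2422 BTU/h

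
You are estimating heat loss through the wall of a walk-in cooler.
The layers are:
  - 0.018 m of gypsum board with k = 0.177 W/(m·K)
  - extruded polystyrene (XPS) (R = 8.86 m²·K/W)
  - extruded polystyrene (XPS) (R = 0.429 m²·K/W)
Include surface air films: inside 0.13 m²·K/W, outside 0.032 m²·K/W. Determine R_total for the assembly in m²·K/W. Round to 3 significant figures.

9.55 m²·K/W

0.018/0.177 = 0.1017
R_total = 0.13 + 0.1017 + 8.86 + 0.429 + 0.032 = 9.553 m²·K/W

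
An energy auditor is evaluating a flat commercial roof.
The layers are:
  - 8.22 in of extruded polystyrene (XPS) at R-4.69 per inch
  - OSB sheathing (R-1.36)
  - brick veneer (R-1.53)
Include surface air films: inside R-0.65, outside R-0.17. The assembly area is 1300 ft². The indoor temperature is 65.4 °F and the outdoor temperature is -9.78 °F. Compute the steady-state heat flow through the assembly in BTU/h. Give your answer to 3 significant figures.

2310 BTU/h

8.22 × 4.69 = 38.55
R_total = 0.65 + 38.55 + 1.36 + 1.53 + 0.17 = 42.26 ft²·°F·h/BTU
Q = A·ΔT/R = 1300 × (65.4 − (-9.78)) / 42.26 = 2313 BTU/h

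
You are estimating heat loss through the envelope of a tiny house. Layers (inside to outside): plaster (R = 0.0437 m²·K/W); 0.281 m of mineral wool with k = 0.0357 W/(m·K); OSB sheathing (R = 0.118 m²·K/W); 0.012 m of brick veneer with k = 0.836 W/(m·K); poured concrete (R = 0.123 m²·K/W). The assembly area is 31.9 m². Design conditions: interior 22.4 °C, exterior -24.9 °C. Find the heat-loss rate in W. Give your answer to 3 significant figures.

185 W

0.281/0.0357 = 7.871
0.012/0.836 = 0.01435
R_total = 0.0437 + 7.871 + 0.118 + 0.01435 + 0.123 = 8.17 m²·K/W
Q = A·ΔT/R = 31.9 × (22.4 − (-24.9)) / 8.17 = 184.7 W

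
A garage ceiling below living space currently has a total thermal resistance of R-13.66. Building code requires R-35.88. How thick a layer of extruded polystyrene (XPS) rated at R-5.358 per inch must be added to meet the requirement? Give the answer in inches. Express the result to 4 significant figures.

4.147 in

ΔR = 35.88 − 13.66 = 22.22 ft²·°F·h/BTU
L = ΔR / (R/in) = 22.22/5.358 = 4.1471 in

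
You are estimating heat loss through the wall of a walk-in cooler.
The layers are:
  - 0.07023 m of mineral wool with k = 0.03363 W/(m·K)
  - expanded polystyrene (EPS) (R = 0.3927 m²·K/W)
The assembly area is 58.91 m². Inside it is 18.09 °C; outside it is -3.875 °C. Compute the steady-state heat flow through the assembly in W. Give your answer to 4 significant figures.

521.5 W

0.07023/0.03363 = 2.0883
R_total = 2.0883 + 0.3927 = 2.481 m²·K/W
Q = A·ΔT/R = 58.91 × (18.09 − (-3.875)) / 2.481 = 521.54 W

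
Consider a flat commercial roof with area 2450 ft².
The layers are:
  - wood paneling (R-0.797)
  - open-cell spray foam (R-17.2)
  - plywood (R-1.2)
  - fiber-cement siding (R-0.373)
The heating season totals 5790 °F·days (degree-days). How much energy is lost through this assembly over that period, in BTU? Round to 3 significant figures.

R_total = 0.797 + 17.2 + 1.2 + 0.373 = 19.57 ft²·°F·h/BTU
E = A × HDD × 24 / R = 2450 × 5790 × 24 / 19.57 = 17400000 BTU

17400000 BTU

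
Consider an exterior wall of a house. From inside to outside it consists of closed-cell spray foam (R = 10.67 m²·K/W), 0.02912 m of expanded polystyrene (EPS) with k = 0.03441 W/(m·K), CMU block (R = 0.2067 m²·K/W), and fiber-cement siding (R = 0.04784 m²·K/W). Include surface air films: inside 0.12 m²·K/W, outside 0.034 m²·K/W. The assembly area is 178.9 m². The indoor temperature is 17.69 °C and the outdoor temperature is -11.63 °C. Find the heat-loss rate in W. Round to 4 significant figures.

0.02912/0.03441 = 0.84627
R_total = 0.12 + 10.67 + 0.84627 + 0.2067 + 0.04784 + 0.034 = 11.925 m²·K/W
Q = A·ΔT/R = 178.9 × (17.69 − (-11.63)) / 11.925 = 439.87 W

439.9 W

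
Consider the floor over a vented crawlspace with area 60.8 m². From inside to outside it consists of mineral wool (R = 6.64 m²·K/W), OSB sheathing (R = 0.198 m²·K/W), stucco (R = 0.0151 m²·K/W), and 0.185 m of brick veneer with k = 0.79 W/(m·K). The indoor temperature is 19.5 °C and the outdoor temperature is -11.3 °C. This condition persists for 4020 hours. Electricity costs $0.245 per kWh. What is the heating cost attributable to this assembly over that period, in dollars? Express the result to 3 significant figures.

260 dollars

0.185/0.79 = 0.2342
R_total = 6.64 + 0.198 + 0.0151 + 0.2342 = 7.087 m²·K/W
Q = 60.8 × (19.5 − (-11.3)) / 7.087 = 264.2 W
E = 264.2 W × 4020 h / 1000 = 1062 kWh
Cost = 1062 × 0.245 = $260.2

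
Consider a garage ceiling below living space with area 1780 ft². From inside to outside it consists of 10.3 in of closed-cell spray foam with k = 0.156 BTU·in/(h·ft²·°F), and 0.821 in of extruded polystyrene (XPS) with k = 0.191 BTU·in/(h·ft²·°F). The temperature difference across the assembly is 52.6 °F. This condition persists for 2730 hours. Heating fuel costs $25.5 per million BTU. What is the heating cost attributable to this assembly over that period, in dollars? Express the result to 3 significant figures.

92.7 dollars

10.3/0.156 = 66.03
0.821/0.191 = 4.298
R_total = 66.03 + 4.298 = 70.32 ft²·°F·h/BTU
Q = 1780 × 52.6 / 70.32 = 1331 BTU/h
E = 1331 × 2730 = 3635000 BTU
Cost = 3635000/10⁶ × 25.5 = $92.68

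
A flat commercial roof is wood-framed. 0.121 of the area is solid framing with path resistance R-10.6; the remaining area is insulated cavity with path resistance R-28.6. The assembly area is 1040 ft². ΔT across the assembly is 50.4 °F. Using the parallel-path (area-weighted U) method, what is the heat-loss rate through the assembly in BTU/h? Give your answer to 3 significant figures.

2210 BTU/h

U_eff = 0.879/28.6 + 0.121/10.6 = 0.03073 + 0.01142 = 0.04215
R_eff = 1/U_eff = 23.73 ft²·°F·h/BTU
Q = 1040 × 50.4 / 23.73 = 2209 BTU/h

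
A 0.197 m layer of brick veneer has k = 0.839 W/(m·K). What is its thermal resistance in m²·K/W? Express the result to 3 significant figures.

R = L/k = 0.197/0.839 = 0.2348 m²·K/W

0.235 m²·K/W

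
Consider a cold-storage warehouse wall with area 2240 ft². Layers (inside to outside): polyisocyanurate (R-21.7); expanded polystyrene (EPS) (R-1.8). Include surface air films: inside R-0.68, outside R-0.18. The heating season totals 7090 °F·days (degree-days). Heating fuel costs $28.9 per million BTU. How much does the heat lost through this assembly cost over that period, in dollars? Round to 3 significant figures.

452 dollars

R_total = 0.68 + 21.7 + 1.8 + 0.18 = 24.36 ft²·°F·h/BTU
E = A × HDD × 24 / R = 2240 × 7090 × 24 / 24.36 = 15650000 BTU
Cost = 15650000/10⁶ × 28.9 = $452.2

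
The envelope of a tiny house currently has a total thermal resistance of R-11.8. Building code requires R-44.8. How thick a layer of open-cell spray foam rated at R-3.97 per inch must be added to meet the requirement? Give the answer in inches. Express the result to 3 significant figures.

ΔR = 44.8 − 11.8 = 33 ft²·°F·h/BTU
L = ΔR / (R/in) = 33/3.97 = 8.312 in

8.31 in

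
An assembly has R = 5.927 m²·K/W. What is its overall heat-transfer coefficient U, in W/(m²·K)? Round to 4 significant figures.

0.1687 W/(m²·K)

U = 1/R = 1/5.927 = 0.16872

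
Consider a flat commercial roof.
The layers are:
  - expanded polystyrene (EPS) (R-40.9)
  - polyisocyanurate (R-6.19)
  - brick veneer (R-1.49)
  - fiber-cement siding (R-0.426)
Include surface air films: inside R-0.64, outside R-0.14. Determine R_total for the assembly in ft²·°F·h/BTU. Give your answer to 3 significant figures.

49.8 ft²·°F·h/BTU

R_total = 0.64 + 40.9 + 6.19 + 1.49 + 0.426 + 0.14 = 49.79 ft²·°F·h/BTU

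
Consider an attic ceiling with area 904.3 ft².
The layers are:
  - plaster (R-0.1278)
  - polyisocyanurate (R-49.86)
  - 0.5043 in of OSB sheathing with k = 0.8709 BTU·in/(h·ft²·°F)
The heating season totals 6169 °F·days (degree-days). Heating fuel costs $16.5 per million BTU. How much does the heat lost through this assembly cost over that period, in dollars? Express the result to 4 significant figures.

43.69 dollars

0.5043/0.8709 = 0.57906
R_total = 0.1278 + 49.86 + 0.57906 = 50.567 ft²·°F·h/BTU
E = A × HDD × 24 / R = 904.3 × 6169 × 24 / 50.567 = 2647700 BTU
Cost = 2647700/10⁶ × 16.5 = $43.687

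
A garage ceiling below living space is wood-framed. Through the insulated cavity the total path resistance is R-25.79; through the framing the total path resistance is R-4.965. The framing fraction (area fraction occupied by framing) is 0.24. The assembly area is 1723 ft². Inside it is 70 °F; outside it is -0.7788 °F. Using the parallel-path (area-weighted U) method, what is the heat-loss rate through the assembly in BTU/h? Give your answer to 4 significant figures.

9489 BTU/h

U_eff = 0.76/25.79 + 0.24/4.965 = 0.029469 + 0.048338 = 0.077807
R_eff = 1/U_eff = 12.852 ft²·°F·h/BTU
Q = 1723 × (70 − (-0.7788)) / 12.852 = 9488.7 BTU/h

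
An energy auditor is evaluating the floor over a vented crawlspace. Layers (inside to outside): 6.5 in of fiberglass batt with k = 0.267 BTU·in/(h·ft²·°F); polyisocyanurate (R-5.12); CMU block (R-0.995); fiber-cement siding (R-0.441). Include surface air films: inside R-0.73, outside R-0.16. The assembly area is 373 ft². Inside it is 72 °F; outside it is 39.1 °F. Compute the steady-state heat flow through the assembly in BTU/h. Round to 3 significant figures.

386 BTU/h

6.5/0.267 = 24.34
R_total = 0.73 + 24.34 + 5.12 + 0.995 + 0.441 + 0.16 = 31.79 ft²·°F·h/BTU
Q = A·ΔT/R = 373 × (72 − 39.1) / 31.79 = 386 BTU/h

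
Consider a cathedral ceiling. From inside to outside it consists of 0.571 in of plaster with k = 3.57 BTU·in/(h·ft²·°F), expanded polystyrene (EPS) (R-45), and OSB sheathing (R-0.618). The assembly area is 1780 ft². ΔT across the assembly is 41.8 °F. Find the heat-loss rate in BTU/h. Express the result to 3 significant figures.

0.571/3.57 = 0.1599
R_total = 0.1599 + 45 + 0.618 = 45.78 ft²·°F·h/BTU
Q = A·ΔT/R = 1780 × 41.8 / 45.78 = 1625 BTU/h

1630 BTU/h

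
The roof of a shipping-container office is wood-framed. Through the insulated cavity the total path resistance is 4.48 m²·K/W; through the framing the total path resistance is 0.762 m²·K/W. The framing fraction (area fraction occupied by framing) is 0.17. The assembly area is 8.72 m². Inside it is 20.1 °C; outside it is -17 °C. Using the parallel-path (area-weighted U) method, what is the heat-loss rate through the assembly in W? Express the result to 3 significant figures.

132 W

U_eff = 0.83/4.48 + 0.17/0.762 = 0.1853 + 0.2231 = 0.4084
R_eff = 1/U_eff = 2.449 m²·K/W
Q = 8.72 × (20.1 − (-17)) / 2.449 = 132.1 W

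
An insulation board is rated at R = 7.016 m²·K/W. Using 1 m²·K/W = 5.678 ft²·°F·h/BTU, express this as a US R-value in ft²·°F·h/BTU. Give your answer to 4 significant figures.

39.84 ft²·°F·h/BTU

R_US = 7.016 × 5.678 = 39.837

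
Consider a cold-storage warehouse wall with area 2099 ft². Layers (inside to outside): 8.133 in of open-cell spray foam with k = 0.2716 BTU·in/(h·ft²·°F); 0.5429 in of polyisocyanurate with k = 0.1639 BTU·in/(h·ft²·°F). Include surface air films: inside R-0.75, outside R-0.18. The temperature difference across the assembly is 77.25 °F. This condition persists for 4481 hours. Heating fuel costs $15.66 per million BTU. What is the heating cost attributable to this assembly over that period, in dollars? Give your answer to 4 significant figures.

8.133/0.2716 = 29.945
0.5429/0.1639 = 3.3124
R_total = 0.75 + 29.945 + 3.3124 + 0.18 = 34.187 ft²·°F·h/BTU
Q = 2099 × 77.25 / 34.187 = 4742.9 BTU/h
E = 4742.9 × 4481 = 21253000 BTU
Cost = 21253000/10⁶ × 15.66 = $332.82

332.8 dollars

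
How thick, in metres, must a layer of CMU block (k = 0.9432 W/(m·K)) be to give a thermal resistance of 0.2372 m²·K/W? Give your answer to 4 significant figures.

0.2237 m

L = R·k = 0.2372 × 0.9432 = 0.22373 m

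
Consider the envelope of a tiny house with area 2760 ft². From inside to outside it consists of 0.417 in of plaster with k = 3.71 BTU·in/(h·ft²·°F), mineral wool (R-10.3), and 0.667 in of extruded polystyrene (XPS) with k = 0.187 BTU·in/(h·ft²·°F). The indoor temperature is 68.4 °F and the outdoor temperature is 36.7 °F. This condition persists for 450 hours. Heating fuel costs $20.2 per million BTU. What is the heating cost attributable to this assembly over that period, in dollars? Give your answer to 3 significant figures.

0.417/3.71 = 0.1124
0.667/0.187 = 3.567
R_total = 0.1124 + 10.3 + 3.567 = 13.98 ft²·°F·h/BTU
Q = 2760 × (68.4 − 36.7) / 13.98 = 6259 BTU/h
E = 6259 × 450 = 2816000 BTU
Cost = 2816000/10⁶ × 20.2 = $56.89

56.9 dollars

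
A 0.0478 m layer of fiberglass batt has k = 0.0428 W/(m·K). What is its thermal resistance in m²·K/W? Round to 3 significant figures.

1.12 m²·K/W

R = L/k = 0.0478/0.0428 = 1.117 m²·K/W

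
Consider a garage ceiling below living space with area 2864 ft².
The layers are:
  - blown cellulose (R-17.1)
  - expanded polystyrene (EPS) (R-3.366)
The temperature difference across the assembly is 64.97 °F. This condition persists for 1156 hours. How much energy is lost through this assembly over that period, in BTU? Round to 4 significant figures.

10510000 BTU

R_total = 17.1 + 3.366 = 20.466 ft²·°F·h/BTU
Q = 2864 × 64.97 / 20.466 = 9091.9 BTU/h
E = 9091.9 × 1156 = 10510000 BTU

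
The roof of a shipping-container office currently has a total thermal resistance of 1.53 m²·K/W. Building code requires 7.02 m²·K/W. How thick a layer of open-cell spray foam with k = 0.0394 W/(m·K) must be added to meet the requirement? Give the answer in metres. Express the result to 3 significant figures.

ΔR = 7.02 − 1.53 = 5.49 m²·K/W
L = ΔR × k = 5.49 × 0.0394 = 0.2163 m

0.216 m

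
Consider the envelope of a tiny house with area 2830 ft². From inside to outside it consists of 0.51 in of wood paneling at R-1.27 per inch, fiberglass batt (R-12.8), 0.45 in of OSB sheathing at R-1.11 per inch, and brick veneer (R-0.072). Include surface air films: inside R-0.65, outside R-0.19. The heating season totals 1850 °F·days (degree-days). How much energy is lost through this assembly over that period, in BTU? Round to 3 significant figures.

0.51 × 1.27 = 0.6477
0.45 × 1.11 = 0.4995
R_total = 0.65 + 0.6477 + 12.8 + 0.4995 + 0.072 + 0.19 = 14.86 ft²·°F·h/BTU
E = A × HDD × 24 / R = 2830 × 1850 × 24 / 14.86 = 8456000 BTU

8460000 BTU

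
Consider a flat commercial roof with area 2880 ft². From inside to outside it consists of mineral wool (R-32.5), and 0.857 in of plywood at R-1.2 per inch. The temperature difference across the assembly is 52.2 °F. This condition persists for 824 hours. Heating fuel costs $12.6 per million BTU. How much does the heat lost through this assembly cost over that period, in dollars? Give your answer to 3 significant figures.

0.857 × 1.2 = 1.028
R_total = 32.5 + 1.028 = 33.53 ft²·°F·h/BTU
Q = 2880 × 52.2 / 33.53 = 4484 BTU/h
E = 4484 × 824 = 3695000 BTU
Cost = 3695000/10⁶ × 12.6 = $46.55

46.6 dollars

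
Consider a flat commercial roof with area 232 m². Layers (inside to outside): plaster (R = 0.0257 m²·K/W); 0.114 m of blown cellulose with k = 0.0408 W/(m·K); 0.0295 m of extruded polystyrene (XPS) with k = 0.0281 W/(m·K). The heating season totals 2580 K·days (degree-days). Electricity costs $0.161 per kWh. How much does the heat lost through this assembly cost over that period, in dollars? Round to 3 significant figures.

598 dollars

0.114/0.0408 = 2.794
0.0295/0.0281 = 1.05
R_total = 0.0257 + 2.794 + 1.05 = 3.87 m²·K/W
E = A × HDD × 24 / R / 1000 = 232 × 2580 × 24 / 3.87 / 1000 = 3712 kWh
Cost = 3712 × 0.161 = $597.7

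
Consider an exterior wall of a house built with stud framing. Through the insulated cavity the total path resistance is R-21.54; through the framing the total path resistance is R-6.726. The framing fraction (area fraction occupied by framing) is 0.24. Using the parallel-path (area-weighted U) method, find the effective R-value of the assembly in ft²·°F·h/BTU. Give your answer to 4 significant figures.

14.09 ft²·°F·h/BTU

U_eff = 0.76/21.54 + 0.24/6.726 = 0.035283 + 0.035682 = 0.070966
R_eff = 1/U_eff = 14.091 ft²·°F·h/BTU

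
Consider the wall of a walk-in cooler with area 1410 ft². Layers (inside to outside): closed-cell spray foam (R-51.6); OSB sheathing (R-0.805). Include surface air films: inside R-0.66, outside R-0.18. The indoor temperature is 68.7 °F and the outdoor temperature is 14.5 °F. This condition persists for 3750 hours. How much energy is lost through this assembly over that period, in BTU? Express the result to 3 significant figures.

R_total = 0.66 + 51.6 + 0.805 + 0.18 = 53.25 ft²·°F·h/BTU
Q = 1410 × (68.7 − 14.5) / 53.25 = 1435 BTU/h
E = 1435 × 3750 = 5382000 BTU

5380000 BTU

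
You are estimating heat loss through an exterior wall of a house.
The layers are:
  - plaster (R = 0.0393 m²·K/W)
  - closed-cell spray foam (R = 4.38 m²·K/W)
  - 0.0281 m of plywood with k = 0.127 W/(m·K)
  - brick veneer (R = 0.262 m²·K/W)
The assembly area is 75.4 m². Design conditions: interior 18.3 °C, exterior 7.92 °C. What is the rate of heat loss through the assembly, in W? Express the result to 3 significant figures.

160 W

0.0281/0.127 = 0.2213
R_total = 0.0393 + 4.38 + 0.2213 + 0.262 = 4.903 m²·K/W
Q = A·ΔT/R = 75.4 × (18.3 − 7.92) / 4.903 = 159.6 W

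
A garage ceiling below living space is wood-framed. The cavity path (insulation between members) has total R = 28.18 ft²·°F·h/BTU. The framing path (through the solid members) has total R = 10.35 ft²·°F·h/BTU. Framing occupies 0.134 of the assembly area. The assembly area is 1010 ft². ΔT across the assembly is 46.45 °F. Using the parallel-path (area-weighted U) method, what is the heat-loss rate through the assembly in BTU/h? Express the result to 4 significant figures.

U_eff = 0.866/28.18 + 0.134/10.35 = 0.030731 + 0.012947 = 0.043678
R_eff = 1/U_eff = 22.895 ft²·°F·h/BTU
Q = 1010 × 46.45 / 22.895 = 2049.1 BTU/h

2049 BTU/h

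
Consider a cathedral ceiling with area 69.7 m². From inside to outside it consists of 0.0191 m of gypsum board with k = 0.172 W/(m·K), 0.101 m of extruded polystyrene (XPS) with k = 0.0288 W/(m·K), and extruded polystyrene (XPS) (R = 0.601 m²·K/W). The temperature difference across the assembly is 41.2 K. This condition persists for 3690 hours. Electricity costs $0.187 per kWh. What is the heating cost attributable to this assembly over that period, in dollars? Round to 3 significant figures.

0.0191/0.172 = 0.111
0.101/0.0288 = 3.507
R_total = 0.111 + 3.507 + 0.601 = 4.219 m²·K/W
Q = 69.7 × 41.2 / 4.219 = 680.6 W
E = 680.6 W × 3690 h / 1000 = 2512 kWh
Cost = 2512 × 0.187 = $469.7

470 dollars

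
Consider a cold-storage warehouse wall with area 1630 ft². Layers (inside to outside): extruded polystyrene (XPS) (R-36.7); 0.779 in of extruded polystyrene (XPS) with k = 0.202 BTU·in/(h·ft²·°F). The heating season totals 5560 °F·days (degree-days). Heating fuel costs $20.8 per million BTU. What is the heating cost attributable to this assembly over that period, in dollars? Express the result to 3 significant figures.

0.779/0.202 = 3.856
R_total = 36.7 + 3.856 = 40.56 ft²·°F·h/BTU
E = A × HDD × 24 / R = 1630 × 5560 × 24 / 40.56 = 5363000 BTU
Cost = 5363000/10⁶ × 20.8 = $111.6

112 dollars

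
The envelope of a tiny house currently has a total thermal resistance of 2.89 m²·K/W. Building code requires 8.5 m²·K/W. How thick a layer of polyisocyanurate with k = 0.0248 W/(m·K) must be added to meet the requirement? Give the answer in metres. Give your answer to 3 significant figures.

0.139 m

ΔR = 8.5 − 2.89 = 5.61 m²·K/W
L = ΔR × k = 5.61 × 0.0248 = 0.1391 m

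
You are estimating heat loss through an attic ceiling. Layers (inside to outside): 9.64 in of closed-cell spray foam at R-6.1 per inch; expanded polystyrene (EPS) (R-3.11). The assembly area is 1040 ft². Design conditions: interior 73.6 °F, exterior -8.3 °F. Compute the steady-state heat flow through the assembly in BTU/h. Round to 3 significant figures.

1380 BTU/h

9.64 × 6.1 = 58.8
R_total = 58.8 + 3.11 = 61.91 ft²·°F·h/BTU
Q = A·ΔT/R = 1040 × (73.6 − (-8.3)) / 61.91 = 1376 BTU/h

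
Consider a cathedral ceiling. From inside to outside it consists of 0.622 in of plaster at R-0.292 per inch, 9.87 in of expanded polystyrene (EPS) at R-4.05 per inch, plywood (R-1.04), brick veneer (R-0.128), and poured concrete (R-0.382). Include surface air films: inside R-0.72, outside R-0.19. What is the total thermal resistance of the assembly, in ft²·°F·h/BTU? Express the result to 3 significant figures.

0.622 × 0.292 = 0.1816
9.87 × 4.05 = 39.97
R_total = 0.72 + 0.1816 + 39.97 + 1.04 + 0.128 + 0.382 + 0.19 = 42.62 ft²·°F·h/BTU

42.6 ft²·°F·h/BTU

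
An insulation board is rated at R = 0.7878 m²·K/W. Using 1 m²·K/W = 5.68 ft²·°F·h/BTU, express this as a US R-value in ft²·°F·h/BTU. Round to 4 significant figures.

4.475 ft²·°F·h/BTU

R_US = 0.7878 × 5.68 = 4.4747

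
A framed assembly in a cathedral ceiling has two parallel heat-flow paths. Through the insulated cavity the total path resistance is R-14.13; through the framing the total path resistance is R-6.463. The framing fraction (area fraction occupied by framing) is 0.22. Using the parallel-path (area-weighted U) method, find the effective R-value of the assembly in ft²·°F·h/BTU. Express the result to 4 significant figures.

U_eff = 0.78/14.13 + 0.22/6.463 = 0.055202 + 0.03404 = 0.089242
R_eff = 1/U_eff = 11.206 ft²·°F·h/BTU

11.21 ft²·°F·h/BTU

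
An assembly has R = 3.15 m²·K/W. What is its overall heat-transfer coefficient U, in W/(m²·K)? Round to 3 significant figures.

U = 1/R = 1/3.15 = 0.3175

0.317 W/(m²·K)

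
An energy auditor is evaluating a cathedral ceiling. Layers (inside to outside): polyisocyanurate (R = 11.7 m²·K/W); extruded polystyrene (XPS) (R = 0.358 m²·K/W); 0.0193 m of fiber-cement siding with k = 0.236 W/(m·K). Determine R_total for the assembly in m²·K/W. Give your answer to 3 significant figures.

0.0193/0.236 = 0.08178
R_total = 11.7 + 0.358 + 0.08178 = 12.14 m²·K/W

12.1 m²·K/W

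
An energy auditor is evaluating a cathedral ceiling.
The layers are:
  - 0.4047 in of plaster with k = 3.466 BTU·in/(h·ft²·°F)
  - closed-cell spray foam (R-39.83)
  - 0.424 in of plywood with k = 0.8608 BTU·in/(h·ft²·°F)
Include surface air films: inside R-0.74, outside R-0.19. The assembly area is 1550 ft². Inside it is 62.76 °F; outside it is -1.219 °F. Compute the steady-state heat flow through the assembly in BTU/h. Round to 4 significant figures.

0.4047/3.466 = 0.11676
0.424/0.8608 = 0.49257
R_total = 0.74 + 0.11676 + 39.83 + 0.49257 + 0.19 = 41.369 ft²·°F·h/BTU
Q = A·ΔT/R = 1550 × (62.76 − (-1.219)) / 41.369 = 2397.1 BTU/h

2397 BTU/h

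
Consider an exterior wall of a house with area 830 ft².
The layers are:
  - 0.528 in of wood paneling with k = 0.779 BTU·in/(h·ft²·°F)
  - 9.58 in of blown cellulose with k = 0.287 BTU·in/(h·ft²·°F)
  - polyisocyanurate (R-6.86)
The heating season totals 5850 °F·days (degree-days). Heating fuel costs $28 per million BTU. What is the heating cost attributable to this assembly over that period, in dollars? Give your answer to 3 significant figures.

0.528/0.779 = 0.6778
9.58/0.287 = 33.38
R_total = 0.6778 + 33.38 + 6.86 = 40.92 ft²·°F·h/BTU
E = A × HDD × 24 / R = 830 × 5850 × 24 / 40.92 = 2848000 BTU
Cost = 2848000/10⁶ × 28 = $79.74

79.7 dollars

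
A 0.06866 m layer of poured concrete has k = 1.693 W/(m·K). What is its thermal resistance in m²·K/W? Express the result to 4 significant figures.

0.04056 m²·K/W

R = L/k = 0.06866/1.693 = 0.040555 m²·K/W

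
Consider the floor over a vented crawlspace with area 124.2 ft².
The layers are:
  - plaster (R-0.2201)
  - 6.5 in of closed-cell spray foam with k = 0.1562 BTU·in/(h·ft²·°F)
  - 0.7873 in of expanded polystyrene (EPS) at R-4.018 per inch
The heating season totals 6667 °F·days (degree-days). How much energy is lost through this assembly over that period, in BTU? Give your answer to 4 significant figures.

441700 BTU

6.5/0.1562 = 41.613
0.7873 × 4.018 = 3.1634
R_total = 0.2201 + 41.613 + 3.1634 = 44.997 ft²·°F·h/BTU
E = A × HDD × 24 / R = 124.2 × 6667 × 24 / 44.997 = 441650 BTU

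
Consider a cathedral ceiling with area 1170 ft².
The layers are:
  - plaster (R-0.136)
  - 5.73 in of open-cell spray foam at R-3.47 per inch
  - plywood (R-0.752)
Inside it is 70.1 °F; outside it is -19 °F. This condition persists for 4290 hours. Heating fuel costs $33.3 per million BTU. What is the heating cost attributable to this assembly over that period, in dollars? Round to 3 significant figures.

717 dollars

5.73 × 3.47 = 19.88
R_total = 0.136 + 19.88 + 0.752 = 20.77 ft²·°F·h/BTU
Q = 1170 × (70.1 − (-19)) / 20.77 = 5019 BTU/h
E = 5019 × 4290 = 21530000 BTU
Cost = 21530000/10⁶ × 33.3 = $717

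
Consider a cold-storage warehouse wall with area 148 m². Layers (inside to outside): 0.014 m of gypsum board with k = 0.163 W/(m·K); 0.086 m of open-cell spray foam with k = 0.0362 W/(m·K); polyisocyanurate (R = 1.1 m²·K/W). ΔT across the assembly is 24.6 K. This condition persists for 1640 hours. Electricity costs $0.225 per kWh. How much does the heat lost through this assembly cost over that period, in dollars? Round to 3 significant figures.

377 dollars

0.014/0.163 = 0.08589
0.086/0.0362 = 2.376
R_total = 0.08589 + 2.376 + 1.1 = 3.562 m²·K/W
Q = 148 × 24.6 / 3.562 = 1022 W
E = 1022 W × 1640 h / 1000 = 1676 kWh
Cost = 1676 × 0.225 = $377.2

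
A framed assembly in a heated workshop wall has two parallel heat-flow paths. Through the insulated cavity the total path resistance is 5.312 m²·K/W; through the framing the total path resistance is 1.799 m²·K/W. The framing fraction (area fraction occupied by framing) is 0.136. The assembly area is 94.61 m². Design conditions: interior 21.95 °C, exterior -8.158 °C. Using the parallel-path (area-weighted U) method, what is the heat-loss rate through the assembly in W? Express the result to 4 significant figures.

U_eff = 0.864/5.312 + 0.136/1.799 = 0.16265 + 0.075598 = 0.23825
R_eff = 1/U_eff = 4.1973 m²·K/W
Q = 94.61 × (21.95 − (-8.158)) / 4.1973 = 678.65 W

678.7 W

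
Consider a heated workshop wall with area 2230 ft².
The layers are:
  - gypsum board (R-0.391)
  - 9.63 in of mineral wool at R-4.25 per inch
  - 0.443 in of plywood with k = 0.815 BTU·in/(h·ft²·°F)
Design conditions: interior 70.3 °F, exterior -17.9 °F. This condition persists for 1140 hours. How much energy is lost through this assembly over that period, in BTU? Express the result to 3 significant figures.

5360000 BTU

9.63 × 4.25 = 40.93
0.443/0.815 = 0.5436
R_total = 0.391 + 40.93 + 0.5436 = 41.86 ft²·°F·h/BTU
Q = 2230 × (70.3 − (-17.9)) / 41.86 = 4698 BTU/h
E = 4698 × 1140 = 5356000 BTU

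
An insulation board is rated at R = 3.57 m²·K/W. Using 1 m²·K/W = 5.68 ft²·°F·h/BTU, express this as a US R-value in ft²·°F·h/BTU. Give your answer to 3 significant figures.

R_US = 3.57 × 5.68 = 20.28

20.3 ft²·°F·h/BTU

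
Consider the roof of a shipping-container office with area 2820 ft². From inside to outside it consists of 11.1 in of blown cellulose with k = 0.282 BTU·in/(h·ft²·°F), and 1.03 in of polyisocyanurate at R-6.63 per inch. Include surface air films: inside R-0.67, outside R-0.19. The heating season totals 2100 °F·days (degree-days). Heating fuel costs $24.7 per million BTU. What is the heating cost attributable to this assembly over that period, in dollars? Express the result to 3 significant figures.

74.6 dollars

11.1/0.282 = 39.36
1.03 × 6.63 = 6.829
R_total = 0.67 + 39.36 + 6.829 + 0.19 = 47.05 ft²·°F·h/BTU
E = A × HDD × 24 / R = 2820 × 2100 × 24 / 47.05 = 3021000 BTU
Cost = 3021000/10⁶ × 24.7 = $74.61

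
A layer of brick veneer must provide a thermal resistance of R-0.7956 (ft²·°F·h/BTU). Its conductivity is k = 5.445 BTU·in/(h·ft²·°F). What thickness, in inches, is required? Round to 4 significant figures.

4.332 in

L = R × k = 0.7956 × 5.445 = 4.332 in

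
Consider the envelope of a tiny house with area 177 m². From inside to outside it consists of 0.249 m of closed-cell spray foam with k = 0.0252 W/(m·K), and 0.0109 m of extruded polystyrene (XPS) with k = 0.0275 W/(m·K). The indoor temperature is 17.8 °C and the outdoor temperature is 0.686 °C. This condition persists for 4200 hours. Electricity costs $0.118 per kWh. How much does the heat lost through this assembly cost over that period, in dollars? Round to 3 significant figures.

146 dollars

0.249/0.0252 = 9.881
0.0109/0.0275 = 0.3964
R_total = 9.881 + 0.3964 = 10.28 m²·K/W
Q = 177 × (17.8 − 0.686) / 10.28 = 294.7 W
E = 294.7 W × 4200 h / 1000 = 1238 kWh
Cost = 1238 × 0.118 = $146.1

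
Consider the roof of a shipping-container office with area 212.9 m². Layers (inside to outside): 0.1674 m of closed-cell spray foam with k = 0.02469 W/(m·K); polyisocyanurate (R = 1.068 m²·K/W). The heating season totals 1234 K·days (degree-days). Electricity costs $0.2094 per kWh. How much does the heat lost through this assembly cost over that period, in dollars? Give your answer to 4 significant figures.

168.2 dollars

0.1674/0.02469 = 6.7801
R_total = 6.7801 + 1.068 = 7.8481 m²·K/W
E = A × HDD × 24 / R / 1000 = 212.9 × 1234 × 24 / 7.8481 / 1000 = 803.41 kWh
Cost = 803.41 × 0.2094 = $168.23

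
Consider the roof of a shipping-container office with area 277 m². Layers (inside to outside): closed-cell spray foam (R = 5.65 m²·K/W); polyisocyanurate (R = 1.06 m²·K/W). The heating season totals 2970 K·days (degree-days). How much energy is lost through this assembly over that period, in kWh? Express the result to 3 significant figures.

2940 kWh

R_total = 5.65 + 1.06 = 6.71 m²·K/W
E = A × HDD × 24 / R / 1000 = 277 × 2970 × 24 / 6.71 / 1000 = 2943 kWh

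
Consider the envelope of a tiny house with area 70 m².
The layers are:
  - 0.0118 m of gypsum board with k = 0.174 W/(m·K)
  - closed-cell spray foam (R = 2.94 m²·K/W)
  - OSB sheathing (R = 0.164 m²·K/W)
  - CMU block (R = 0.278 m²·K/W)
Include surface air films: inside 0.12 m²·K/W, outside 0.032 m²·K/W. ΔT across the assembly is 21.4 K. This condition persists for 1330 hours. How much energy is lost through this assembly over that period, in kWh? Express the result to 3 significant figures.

0.0118/0.174 = 0.06782
R_total = 0.12 + 0.06782 + 2.94 + 0.164 + 0.278 + 0.032 = 3.602 m²·K/W
Q = 70 × 21.4 / 3.602 = 415.9 W
E = 415.9 W × 1330 h / 1000 = 553.1 kWh

553 kWh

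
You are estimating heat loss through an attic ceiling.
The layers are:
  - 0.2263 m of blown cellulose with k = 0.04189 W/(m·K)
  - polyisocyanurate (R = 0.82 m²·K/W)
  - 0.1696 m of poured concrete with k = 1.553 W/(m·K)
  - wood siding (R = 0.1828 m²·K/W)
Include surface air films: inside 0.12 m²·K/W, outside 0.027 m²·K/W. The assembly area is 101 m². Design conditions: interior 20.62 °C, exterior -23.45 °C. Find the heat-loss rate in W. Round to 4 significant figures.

668.2 W

0.2263/0.04189 = 5.4022
0.1696/1.553 = 0.10921
R_total = 0.12 + 5.4022 + 0.82 + 0.10921 + 0.1828 + 0.027 = 6.6613 m²·K/W
Q = A·ΔT/R = 101 × (20.62 − (-23.45)) / 6.6613 = 668.2 W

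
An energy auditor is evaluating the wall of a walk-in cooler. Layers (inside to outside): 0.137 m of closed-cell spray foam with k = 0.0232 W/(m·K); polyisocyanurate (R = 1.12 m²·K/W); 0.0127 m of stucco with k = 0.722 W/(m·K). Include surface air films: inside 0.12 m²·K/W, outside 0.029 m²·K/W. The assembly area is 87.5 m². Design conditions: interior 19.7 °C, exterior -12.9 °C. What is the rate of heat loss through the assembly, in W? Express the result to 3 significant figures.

0.137/0.0232 = 5.905
0.0127/0.722 = 0.01759
R_total = 0.12 + 5.905 + 1.12 + 0.01759 + 0.029 = 7.192 m²·K/W
Q = A·ΔT/R = 87.5 × (19.7 − (-12.9)) / 7.192 = 396.6 W

397 W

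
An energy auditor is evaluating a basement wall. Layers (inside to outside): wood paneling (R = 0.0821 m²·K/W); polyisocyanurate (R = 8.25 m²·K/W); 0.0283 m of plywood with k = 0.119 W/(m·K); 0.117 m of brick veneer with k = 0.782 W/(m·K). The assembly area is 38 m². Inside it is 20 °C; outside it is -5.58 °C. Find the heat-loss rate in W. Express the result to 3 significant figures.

0.0283/0.119 = 0.2378
0.117/0.782 = 0.1496
R_total = 0.0821 + 8.25 + 0.2378 + 0.1496 = 8.72 m²·K/W
Q = A·ΔT/R = 38 × (20 − (-5.58)) / 8.72 = 111.5 W

111 W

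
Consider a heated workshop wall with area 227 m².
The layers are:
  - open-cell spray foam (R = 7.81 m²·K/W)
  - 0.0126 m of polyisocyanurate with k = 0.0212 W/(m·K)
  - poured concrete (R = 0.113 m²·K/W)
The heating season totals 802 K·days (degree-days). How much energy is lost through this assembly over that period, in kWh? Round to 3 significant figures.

513 kWh

0.0126/0.0212 = 0.5943
R_total = 7.81 + 0.5943 + 0.113 = 8.517 m²·K/W
E = A × HDD × 24 / R / 1000 = 227 × 802 × 24 / 8.517 / 1000 = 513 kWh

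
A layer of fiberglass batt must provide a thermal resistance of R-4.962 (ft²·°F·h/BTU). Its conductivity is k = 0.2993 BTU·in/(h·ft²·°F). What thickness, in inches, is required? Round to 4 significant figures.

L = R × k = 4.962 × 0.2993 = 1.4851 in

1.485 in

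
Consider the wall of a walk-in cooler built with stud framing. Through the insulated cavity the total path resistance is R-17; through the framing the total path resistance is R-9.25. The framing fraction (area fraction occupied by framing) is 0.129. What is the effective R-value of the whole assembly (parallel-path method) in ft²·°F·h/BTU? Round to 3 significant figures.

15.3 ft²·°F·h/BTU

U_eff = 0.871/17 + 0.129/9.25 = 0.05124 + 0.01395 = 0.06518
R_eff = 1/U_eff = 15.34 ft²·°F·h/BTU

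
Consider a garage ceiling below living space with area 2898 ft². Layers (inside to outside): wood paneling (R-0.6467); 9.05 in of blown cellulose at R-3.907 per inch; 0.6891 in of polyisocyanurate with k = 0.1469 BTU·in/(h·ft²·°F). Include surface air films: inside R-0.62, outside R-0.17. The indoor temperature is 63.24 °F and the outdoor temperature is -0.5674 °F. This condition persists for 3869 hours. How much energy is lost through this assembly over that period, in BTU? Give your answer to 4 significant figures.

17250000 BTU

9.05 × 3.907 = 35.358
0.6891/0.1469 = 4.6909
R_total = 0.62 + 0.6467 + 35.358 + 4.6909 + 0.17 = 41.486 ft²·°F·h/BTU
Q = 2898 × (63.24 − (-0.5674)) / 41.486 = 4457.3 BTU/h
E = 4457.3 × 3869 = 17245000 BTU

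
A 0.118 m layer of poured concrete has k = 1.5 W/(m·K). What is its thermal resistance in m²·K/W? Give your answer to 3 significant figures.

R = L/k = 0.118/1.5 = 0.07867 m²·K/W

0.0787 m²·K/W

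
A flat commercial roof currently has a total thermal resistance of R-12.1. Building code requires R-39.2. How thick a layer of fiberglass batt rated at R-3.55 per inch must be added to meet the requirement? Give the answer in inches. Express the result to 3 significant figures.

ΔR = 39.2 − 12.1 = 27.1 ft²·°F·h/BTU
L = ΔR / (R/in) = 27.1/3.55 = 7.634 in

7.63 in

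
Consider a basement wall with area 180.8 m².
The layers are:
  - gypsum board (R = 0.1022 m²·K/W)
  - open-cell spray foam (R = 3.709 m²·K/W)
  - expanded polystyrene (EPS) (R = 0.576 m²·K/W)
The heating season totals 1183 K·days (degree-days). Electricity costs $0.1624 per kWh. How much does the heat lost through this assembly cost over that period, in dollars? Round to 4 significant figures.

190.0 dollars

R_total = 0.1022 + 3.709 + 0.576 = 4.3872 m²·K/W
E = A × HDD × 24 / R / 1000 = 180.8 × 1183 × 24 / 4.3872 / 1000 = 1170.1 kWh
Cost = 1170.1 × 0.1624 = $190.02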